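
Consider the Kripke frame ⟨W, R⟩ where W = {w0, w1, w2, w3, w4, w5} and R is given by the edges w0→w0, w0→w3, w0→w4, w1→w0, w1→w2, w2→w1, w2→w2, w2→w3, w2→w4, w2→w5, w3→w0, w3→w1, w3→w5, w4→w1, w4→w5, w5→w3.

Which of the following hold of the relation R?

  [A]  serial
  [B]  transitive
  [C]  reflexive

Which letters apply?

(A) serial: every world has an R-successor.
(B) not transitive: w0 R w3 and w3 R w1 but not w0 R w1.
(C) not reflexive: not w1 R w1.

A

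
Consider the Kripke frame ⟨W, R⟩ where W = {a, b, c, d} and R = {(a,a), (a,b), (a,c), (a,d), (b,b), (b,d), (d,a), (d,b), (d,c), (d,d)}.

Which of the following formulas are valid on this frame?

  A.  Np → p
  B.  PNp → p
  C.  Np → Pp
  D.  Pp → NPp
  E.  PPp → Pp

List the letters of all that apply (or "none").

R is not reflexive: not c R c.
R is not symmetric: a R b but not b R a.
R is not transitive: b R d and d R a but not b R a.
R is not euclidean: a R b and a R a but not b R a.
R is not serial: c has no R-successor.
(A) axiom T: valid iff R is reflexive. R is not reflexive — not valid.
(B) PNp → p is the dual of axiom B, which corresponds to symmetry. R is not symmetric — not valid.
(C) Np → Pp is axiom D; it is valid on a frame exactly when R is serial. R is not serial, so not valid.
(D) Pp → NPp is axiom 5; it is valid on a frame exactly when R is euclidean. R is not euclidean, so not valid.
(E) PPp → Pp (the dual of axiom 4) characterises the transitive frames. R is not transitive — not valid.

none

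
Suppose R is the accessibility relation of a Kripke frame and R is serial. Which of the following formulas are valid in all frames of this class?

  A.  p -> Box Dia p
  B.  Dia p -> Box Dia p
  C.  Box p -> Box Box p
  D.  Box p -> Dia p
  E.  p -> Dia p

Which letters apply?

D

(A) axiom B: valid iff R is symmetric. Such an R need not be symmetric — not valid.
(B) Dia p -> Box Dia p is axiom 5, which corresponds to the euclidean property. Such an R need not be euclidean — not valid.
(C) Box p -> Box Box p is axiom 4, which corresponds to transitivity. Such an R need not be transitive — not valid.
(D) Box p -> Dia p is axiom D, which corresponds to seriality. Every such R is serial — valid.
(E) p -> Dia p (the dual of axiom T) characterises the reflexive frames. Such an R need not be reflexive — not valid.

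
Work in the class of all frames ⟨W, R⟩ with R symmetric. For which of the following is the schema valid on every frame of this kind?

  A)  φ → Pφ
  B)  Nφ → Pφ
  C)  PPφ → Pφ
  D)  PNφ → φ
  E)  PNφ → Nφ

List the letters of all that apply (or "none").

(A) φ → Pφ (the dual of axiom T) characterises the reflexive frames. Such an R need not be reflexive — not valid.
(B) Nφ → Pφ (axiom D) characterises the serial frames. Such an R need not be serial — not valid.
(C) PPφ → Pφ is the dual of axiom 4; it is valid on a frame exactly when R is transitive. Such an R need not be transitive, so not valid.
(D) PNφ → φ is the dual of axiom B, which corresponds to symmetry. Every such R is symmetric — valid.
(E) the dual of axiom 5: valid iff R is euclidean. Such an R need not be euclidean — not valid.

D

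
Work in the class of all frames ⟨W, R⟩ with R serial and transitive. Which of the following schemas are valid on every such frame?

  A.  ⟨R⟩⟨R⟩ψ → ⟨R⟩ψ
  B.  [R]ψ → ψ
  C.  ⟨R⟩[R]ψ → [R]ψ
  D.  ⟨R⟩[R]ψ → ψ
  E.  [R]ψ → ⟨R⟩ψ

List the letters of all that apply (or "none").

(A) ⟨R⟩⟨R⟩ψ → ⟨R⟩ψ is the dual of axiom 4, which corresponds to transitivity. Every such R is transitive — valid.
(B) [R]ψ → ψ is axiom T; it is valid on a frame exactly when R is reflexive. Such an R need not be reflexive, so not valid.
(C) the dual of axiom 5: valid iff R is euclidean. Such an R need not be euclidean — not valid.
(D) ⟨R⟩[R]ψ → ψ is the dual of axiom B, which corresponds to symmetry. Such an R need not be symmetric — not valid.
(E) [R]ψ → ⟨R⟩ψ (axiom D) characterises the serial frames. Every such R is serial — valid.

A, E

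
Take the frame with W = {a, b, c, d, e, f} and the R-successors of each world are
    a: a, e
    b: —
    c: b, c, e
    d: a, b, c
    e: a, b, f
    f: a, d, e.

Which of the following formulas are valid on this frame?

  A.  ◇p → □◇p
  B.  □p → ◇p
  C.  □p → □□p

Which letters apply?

none

R is not transitive: a R e and e R b but not a R b.
R is not euclidean: c R b and c R c but not b R c.
R is not serial: b has no R-successor.
(A) axiom 5: valid iff R is euclidean. R is not euclidean — not valid.
(B) axiom D: valid iff R is serial. R is not serial — not valid.
(C) □p → □□p is axiom 4; it is valid on a frame exactly when R is transitive. R is not transitive, so not valid.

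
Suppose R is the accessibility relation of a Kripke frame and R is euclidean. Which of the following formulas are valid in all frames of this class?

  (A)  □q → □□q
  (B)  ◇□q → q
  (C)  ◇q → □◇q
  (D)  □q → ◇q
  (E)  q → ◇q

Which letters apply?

C

(A) □q → □□q is axiom 4; it is valid on a frame exactly when R is transitive. Such an R need not be transitive, so not valid.
(B) ◇□q → q is the dual of axiom B; it is valid on a frame exactly when R is symmetric. Such an R need not be symmetric, so not valid.
(C) ◇q → □◇q (axiom 5) characterises the euclidean frames. Every such R is euclidean — valid.
(D) □q → ◇q (axiom D) characterises the serial frames. Such an R need not be serial — not valid.
(E) q → ◇q (the dual of axiom T) characterises the reflexive frames. Such an R need not be reflexive — not valid.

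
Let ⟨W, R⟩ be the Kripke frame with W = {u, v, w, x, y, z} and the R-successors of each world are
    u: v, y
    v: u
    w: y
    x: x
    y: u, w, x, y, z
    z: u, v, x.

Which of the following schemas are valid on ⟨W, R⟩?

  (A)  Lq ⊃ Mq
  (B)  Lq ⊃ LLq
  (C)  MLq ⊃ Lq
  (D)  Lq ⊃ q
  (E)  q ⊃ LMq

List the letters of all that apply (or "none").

A

R is not reflexive: not u R u.
R is not symmetric: y R x but not x R y.
R is not transitive: u R v and v R u but not u R u.
R is not euclidean: u R v and u R y but not v R y.
R is serial: every world has an R-successor.
(A) Lq ⊃ Mq (axiom D) characterises the serial frames. R is serial — valid.
(B) Lq ⊃ LLq (axiom 4) characterises the transitive frames. R is not transitive — not valid.
(C) the dual of axiom 5: valid iff R is euclidean. R is not euclidean — not valid.
(D) Lq ⊃ q is axiom T; it is valid on a frame exactly when R is reflexive. R is not reflexive, so not valid.
(E) q ⊃ LMq is axiom B, which corresponds to symmetry. R is not symmetric — not valid.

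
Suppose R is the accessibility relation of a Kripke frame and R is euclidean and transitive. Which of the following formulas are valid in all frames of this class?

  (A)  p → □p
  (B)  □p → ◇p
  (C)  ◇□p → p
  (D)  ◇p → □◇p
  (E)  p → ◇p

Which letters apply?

(A) p → □p is equivalent to ◇p→p; it holds exactly when R ⊆ identity. Such an R need not be a subset of the identity — not valid.
(B) □p → ◇p is axiom D, which corresponds to seriality. Such an R need not be serial — not valid.
(C) ◇□p → p (the dual of axiom B) characterises the symmetric frames. Such an R need not be symmetric — not valid.
(D) ◇p → □◇p (axiom 5) characterises the euclidean frames. Every such R is euclidean — valid.
(E) p → ◇p is the dual of axiom T; it is valid on a frame exactly when R is reflexive. Such an R need not be reflexive, so not valid.

D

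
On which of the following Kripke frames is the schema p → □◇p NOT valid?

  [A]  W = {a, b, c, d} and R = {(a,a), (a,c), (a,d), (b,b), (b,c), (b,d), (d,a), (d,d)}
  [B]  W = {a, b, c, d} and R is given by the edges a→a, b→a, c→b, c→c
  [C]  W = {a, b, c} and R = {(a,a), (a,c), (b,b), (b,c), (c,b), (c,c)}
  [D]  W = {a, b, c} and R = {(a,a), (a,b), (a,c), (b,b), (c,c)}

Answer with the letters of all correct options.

The schema p → □◇p is axiom B; it is valid on a frame iff R is symmetric.
(A) R is not symmetric (a R c but not c R a), so the schema fails here.
(B) R is not symmetric (b R a but not a R b), so the schema fails here.
(C) R is not symmetric (a R c but not c R a), so the schema fails here.
(D) R is not symmetric (a R b but not b R a), so the schema fails here.

A, B, C, D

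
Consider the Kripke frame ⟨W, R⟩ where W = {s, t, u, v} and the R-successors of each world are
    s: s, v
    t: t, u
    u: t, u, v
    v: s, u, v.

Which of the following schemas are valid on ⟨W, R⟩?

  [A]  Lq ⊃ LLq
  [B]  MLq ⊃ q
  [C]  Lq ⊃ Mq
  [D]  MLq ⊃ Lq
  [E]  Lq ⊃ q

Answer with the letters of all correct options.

B, C, E

R is reflexive: each world relates to itself.
R is symmetric: every R-edge is matched by its reverse.
R is not transitive: s R v and v R u but not s R u.
R is not euclidean: u R t and u R v but not t R v.
R is serial: every world has an R-successor.
(A) axiom 4: valid iff R is transitive. R is not transitive — not valid.
(B) MLq ⊃ q (the dual of axiom B) characterises the symmetric frames. R is symmetric — valid.
(C) axiom D: valid iff R is serial. R is serial — valid.
(D) MLq ⊃ Lq is the dual of axiom 5; it is valid on a frame exactly when R is euclidean. R is not euclidean, so not valid.
(E) axiom T: valid iff R is reflexive. R is reflexive — valid.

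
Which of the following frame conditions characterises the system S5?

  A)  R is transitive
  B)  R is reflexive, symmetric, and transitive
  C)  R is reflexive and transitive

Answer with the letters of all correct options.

B

(A) this class determines K4, not S5.
(B) S5 is sound and complete for exactly this class.
(C) this class determines S4, not S5.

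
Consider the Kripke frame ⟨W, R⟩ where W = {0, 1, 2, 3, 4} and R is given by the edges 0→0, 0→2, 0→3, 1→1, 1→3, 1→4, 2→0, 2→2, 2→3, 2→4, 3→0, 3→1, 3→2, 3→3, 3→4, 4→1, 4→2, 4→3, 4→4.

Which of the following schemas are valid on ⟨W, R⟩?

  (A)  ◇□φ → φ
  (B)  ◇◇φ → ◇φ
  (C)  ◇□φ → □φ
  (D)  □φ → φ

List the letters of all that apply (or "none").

R is reflexive: each world relates to itself.
R is symmetric: every R-edge is matched by its reverse.
R is not transitive: 0 R 2 and 2 R 4 but not 0 R 4.
R is not euclidean: 2 R 0 and 2 R 4 but not 0 R 4.
(A) ◇□φ → φ is the dual of axiom B; it is valid on a frame exactly when R is symmetric. R is symmetric, so valid.
(B) ◇◇φ → ◇φ (the dual of axiom 4) characterises the transitive frames. R is not transitive — not valid.
(C) ◇□φ → □φ (the dual of axiom 5) characterises the euclidean frames. R is not euclidean — not valid.
(D) □φ → φ is axiom T, which corresponds to reflexivity. R is reflexive — valid.

A, D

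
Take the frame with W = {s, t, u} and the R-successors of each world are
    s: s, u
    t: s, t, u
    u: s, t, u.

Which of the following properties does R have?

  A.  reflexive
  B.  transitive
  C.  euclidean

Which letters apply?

A

(A) reflexive: each world relates to itself.
(B) not transitive: s R u and u R t but not s R t.
(C) not euclidean: t R s and t R t but not s R t.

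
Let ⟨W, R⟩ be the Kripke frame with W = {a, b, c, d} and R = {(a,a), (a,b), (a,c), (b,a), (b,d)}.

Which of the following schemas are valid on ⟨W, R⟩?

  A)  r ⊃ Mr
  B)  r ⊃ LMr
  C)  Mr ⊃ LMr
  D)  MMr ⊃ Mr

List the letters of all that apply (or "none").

R is not reflexive: not b R b.
R is not symmetric: a R c but not c R a.
R is not transitive: a R b and b R d but not a R d.
R is not euclidean: a R b and a R c but not b R c.
(A) r ⊃ Mr (the dual of axiom T) characterises the reflexive frames. R is not reflexive — not valid.
(B) r ⊃ LMr is axiom B, which corresponds to symmetry. R is not symmetric — not valid.
(C) Mr ⊃ LMr is axiom 5; it is valid on a frame exactly when R is euclidean. R is not euclidean, so not valid.
(D) MMr ⊃ Mr (the dual of axiom 4) characterises the transitive frames. R is not transitive — not valid.

none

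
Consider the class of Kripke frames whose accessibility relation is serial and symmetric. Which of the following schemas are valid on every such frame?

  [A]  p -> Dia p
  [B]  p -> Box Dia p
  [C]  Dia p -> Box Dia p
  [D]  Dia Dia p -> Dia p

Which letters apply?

B

(A) p -> Dia p is the dual of axiom T, which corresponds to reflexivity. Such an R need not be reflexive — not valid.
(B) p -> Box Dia p (axiom B) characterises the symmetric frames. Every such R is symmetric — valid.
(C) Dia p -> Box Dia p is axiom 5; it is valid on a frame exactly when R is euclidean. Such an R need not be euclidean, so not valid.
(D) Dia Dia p -> Dia p (the dual of axiom 4) characterises the transitive frames. Such an R need not be transitive — not valid.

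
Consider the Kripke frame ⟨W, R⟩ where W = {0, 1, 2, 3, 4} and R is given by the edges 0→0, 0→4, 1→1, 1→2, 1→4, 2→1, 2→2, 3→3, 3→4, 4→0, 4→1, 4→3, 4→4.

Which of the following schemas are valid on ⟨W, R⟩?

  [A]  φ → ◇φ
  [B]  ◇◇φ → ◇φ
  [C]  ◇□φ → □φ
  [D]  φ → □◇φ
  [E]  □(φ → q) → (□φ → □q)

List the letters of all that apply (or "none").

A, D, E

R is reflexive: each world relates to itself.
R is symmetric: every R-edge is matched by its reverse.
R is not transitive: 0 R 4 and 4 R 1 but not 0 R 1.
R is not euclidean: 1 R 2 and 1 R 4 but not 2 R 4.
(A) φ → ◇φ is the dual of axiom T, which corresponds to reflexivity. R is reflexive — valid.
(B) ◇◇φ → ◇φ is the dual of axiom 4; it is valid on a frame exactly when R is transitive. R is not transitive, so not valid.
(C) the dual of axiom 5: valid iff R is euclidean. R is not euclidean — not valid.
(D) φ → □◇φ is axiom B, which corresponds to symmetry. R is symmetric — valid.
(E) □(φ → q) → (□φ → □q) is axiom K, valid on every Kripke frame — valid.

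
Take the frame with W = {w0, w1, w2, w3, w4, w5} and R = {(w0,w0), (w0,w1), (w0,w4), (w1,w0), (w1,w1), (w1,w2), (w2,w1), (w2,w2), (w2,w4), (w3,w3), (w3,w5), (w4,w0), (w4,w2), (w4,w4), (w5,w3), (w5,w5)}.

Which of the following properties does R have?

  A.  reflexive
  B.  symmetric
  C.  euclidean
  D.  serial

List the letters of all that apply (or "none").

(A) reflexive: each world relates to itself.
(B) symmetric: every R-edge is matched by its reverse.
(C) not euclidean: w0 R w1 and w0 R w4 but not w1 R w4.
(D) serial: every world has an R-successor.

A, B, D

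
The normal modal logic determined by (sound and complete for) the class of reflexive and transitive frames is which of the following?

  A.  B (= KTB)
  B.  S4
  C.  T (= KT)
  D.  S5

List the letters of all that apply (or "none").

(A) B (= KTB) is determined by the class of reflexive and symmetric frames.
(B) S4 is determined by exactly this class.
(C) T (= KT) is determined by the class of reflexive frames.
(D) S5 is determined by the class of reflexive, symmetric, and transitive frames.

B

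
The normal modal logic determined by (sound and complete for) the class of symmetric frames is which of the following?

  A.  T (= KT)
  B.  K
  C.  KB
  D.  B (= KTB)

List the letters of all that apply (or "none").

(A) T (= KT) is determined by the class of reflexive frames.
(B) K is determined by the class of arbitrary frames.
(C) KB is determined by exactly this class.
(D) B (= KTB) is determined by the class of reflexive and symmetric frames.

C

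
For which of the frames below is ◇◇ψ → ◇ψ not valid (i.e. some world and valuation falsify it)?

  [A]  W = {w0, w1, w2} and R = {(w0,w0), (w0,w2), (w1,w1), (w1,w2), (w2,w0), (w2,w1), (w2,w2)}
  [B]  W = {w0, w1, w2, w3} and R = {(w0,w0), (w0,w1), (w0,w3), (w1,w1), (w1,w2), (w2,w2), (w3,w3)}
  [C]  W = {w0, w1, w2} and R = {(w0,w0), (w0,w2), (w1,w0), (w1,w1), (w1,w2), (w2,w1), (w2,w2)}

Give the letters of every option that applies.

A, B, C

The schema ◇◇ψ → ◇ψ is the dual of axiom 4; it is valid on a frame iff R is transitive.
(A) R is not transitive (w0 R w2 and w2 R w1 but not w0 R w1), so the schema fails here.
(B) R is not transitive (w0 R w1 and w1 R w2 but not w0 R w2), so the schema fails here.
(C) R is not transitive (w0 R w2 and w2 R w1 but not w0 R w1), so the schema fails here.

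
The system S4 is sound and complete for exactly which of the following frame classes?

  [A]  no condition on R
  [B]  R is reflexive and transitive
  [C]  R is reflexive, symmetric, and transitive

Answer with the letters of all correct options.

(A) this class determines K, not S4.
(B) S4 is sound and complete for exactly this class.
(C) this class determines S5, not S4.

B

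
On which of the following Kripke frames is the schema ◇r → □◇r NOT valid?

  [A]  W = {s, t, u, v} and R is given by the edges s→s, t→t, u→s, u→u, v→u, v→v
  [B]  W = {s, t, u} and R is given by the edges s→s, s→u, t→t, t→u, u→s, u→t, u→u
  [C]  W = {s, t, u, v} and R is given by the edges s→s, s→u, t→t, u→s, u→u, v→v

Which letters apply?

A, B

The schema ◇r → □◇r is axiom 5; it is valid on a frame iff R is euclidean.
(A) R is not euclidean (u R s and u R u but not s R u), so the schema fails here.
(B) R is not euclidean (u R s and u R t but not s R t), so the schema fails here.
(C) R is euclidean (any two R-successors of the same world are R-related), so the schema is valid here.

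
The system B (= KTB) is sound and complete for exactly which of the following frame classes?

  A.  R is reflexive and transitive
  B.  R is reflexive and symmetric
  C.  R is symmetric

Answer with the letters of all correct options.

(A) this class determines S4, not B (= KTB).
(B) B (= KTB) is sound and complete for exactly this class.
(C) this class determines KB, not B (= KTB).

B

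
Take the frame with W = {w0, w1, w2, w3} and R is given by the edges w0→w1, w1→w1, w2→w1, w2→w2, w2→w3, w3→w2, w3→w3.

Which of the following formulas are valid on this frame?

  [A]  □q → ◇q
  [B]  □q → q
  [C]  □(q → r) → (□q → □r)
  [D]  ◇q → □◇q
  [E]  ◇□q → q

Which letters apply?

A, C

R is not reflexive: not w0 R w0.
R is not symmetric: w0 R w1 but not w1 R w0.
R is not euclidean: w2 R w1 and w2 R w2 but not w1 R w2.
R is serial: every world has an R-successor.
(A) □q → ◇q (axiom D) characterises the serial frames. R is serial — valid.
(B) □q → q is axiom T, which corresponds to reflexivity. R is not reflexive — not valid.
(C) this is just K, valid on every normal frame.
(D) ◇q → □◇q (axiom 5) characterises the euclidean frames. R is not euclidean — not valid.
(E) ◇□q → q (the dual of axiom B) characterises the symmetric frames. R is not symmetric — not valid.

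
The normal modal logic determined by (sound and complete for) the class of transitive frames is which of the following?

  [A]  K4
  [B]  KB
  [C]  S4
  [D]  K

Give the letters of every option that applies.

(A) K4 is determined by exactly this class.
(B) KB is determined by the class of symmetric frames.
(C) S4 is determined by the class of reflexive and transitive frames.
(D) K is determined by the class of arbitrary frames.

A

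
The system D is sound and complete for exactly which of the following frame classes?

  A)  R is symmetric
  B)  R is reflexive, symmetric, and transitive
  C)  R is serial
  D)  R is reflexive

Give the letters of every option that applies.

C

(A) this class determines KB, not D.
(B) this class determines S5, not D.
(C) D is sound and complete for exactly this class.
(D) this class determines T (= KT), not D.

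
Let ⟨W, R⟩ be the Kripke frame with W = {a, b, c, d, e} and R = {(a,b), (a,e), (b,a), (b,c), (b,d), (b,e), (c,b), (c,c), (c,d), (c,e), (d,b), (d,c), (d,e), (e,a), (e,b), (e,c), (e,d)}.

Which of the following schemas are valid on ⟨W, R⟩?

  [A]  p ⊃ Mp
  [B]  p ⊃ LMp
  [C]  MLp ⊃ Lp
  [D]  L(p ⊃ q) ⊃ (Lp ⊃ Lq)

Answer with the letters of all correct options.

R is not reflexive: not a R a.
R is symmetric: every R-edge is matched by its reverse.
R is not euclidean: b R a and b R c but not a R c.
(A) the dual of axiom T: valid iff R is reflexive. R is not reflexive — not valid.
(B) axiom B: valid iff R is symmetric. R is symmetric — valid.
(C) MLp ⊃ Lp is the dual of axiom 5, which corresponds to the euclidean property. R is not euclidean — not valid.
(D) L(p ⊃ q) ⊃ (Lp ⊃ Lq) is the K axiom; it holds on all frames — valid.

B, D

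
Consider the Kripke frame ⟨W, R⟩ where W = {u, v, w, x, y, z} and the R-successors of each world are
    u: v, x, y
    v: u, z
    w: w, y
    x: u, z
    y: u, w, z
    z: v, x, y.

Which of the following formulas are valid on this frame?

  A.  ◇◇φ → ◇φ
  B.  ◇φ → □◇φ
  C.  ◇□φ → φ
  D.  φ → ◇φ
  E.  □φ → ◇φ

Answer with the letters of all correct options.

R is not reflexive: not u R u.
R is symmetric: every R-edge is matched by its reverse.
R is not transitive: u R v and v R u but not u R u.
R is not euclidean: u R v and u R x but not v R x.
R is serial: every world has an R-successor.
(A) ◇◇φ → ◇φ (the dual of axiom 4) characterises the transitive frames. R is not transitive — not valid.
(B) ◇φ → □◇φ is axiom 5, which corresponds to the euclidean property. R is not euclidean — not valid.
(C) the dual of axiom B: valid iff R is symmetric. R is symmetric — valid.
(D) φ → ◇φ (the dual of axiom T) characterises the reflexive frames. R is not reflexive — not valid.
(E) □φ → ◇φ is axiom D, which corresponds to seriality. R is serial — valid.

C, E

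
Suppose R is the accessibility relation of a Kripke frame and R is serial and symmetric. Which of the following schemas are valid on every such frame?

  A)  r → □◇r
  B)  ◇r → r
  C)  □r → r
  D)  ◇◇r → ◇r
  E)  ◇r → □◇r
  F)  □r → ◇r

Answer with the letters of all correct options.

A, F

(A) r → □◇r is axiom B, which corresponds to symmetry. Every such R is symmetric — valid.
(B) ◇r → r is valid only on frames where every R-edge is a self-loop. Such an R need not be a subset of the identity — not valid.
(C) □r → r is axiom T, which corresponds to reflexivity. Such an R need not be reflexive — not valid.
(D) ◇◇r → ◇r is the dual of axiom 4, which corresponds to transitivity. Such an R need not be transitive — not valid.
(E) ◇r → □◇r is axiom 5; it is valid on a frame exactly when R is euclidean. Such an R need not be euclidean, so not valid.
(F) □r → ◇r (axiom D) characterises the serial frames. Every such R is serial — valid.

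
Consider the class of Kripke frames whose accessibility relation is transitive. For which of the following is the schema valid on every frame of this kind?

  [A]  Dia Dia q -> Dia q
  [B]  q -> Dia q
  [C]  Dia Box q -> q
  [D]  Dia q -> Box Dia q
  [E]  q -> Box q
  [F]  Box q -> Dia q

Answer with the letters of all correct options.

(A) Dia Dia q -> Dia q is the dual of axiom 4; it is valid on a frame exactly when R is transitive. Every such R is transitive, so valid.
(B) q -> Dia q is the dual of axiom T, which corresponds to reflexivity. Such an R need not be reflexive — not valid.
(C) Dia Box q -> q (the dual of axiom B) characterises the symmetric frames. Such an R need not be symmetric — not valid.
(D) Dia q -> Box Dia q is axiom 5, which corresponds to the euclidean property. Such an R need not be euclidean — not valid.
(E) q -> Box q (equivalent to ◇p→p) corresponds to R being a subset of the identity. Such an R need not be a subset of the identity, so not valid.
(F) Box q -> Dia q is axiom D, which corresponds to seriality. Such an R need not be serial — not valid.

A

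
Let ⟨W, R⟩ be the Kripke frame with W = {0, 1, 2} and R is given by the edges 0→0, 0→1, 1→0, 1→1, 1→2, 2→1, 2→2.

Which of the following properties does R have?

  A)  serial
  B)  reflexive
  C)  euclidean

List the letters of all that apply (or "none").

(A) serial: every world has an R-successor.
(B) reflexive: each world relates to itself.
(C) not euclidean: 1 R 0 and 1 R 2 but not 0 R 2.

A, B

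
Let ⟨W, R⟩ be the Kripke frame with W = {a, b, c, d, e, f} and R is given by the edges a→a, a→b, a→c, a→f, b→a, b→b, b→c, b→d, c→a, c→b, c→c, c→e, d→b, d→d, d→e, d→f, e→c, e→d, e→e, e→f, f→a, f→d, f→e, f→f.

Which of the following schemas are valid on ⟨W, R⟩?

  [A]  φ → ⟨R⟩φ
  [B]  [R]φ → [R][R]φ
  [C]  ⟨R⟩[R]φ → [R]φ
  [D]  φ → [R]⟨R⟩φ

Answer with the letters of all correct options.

A, D

R is reflexive: each world relates to itself.
R is symmetric: every R-edge is matched by its reverse.
R is not transitive: a R b and b R d but not a R d.
R is not euclidean: a R b and a R f but not b R f.
(A) φ → ⟨R⟩φ is the dual of axiom T; it is valid on a frame exactly when R is reflexive. R is reflexive, so valid.
(B) axiom 4: valid iff R is transitive. R is not transitive — not valid.
(C) ⟨R⟩[R]φ → [R]φ (the dual of axiom 5) characterises the euclidean frames. R is not euclidean — not valid.
(D) φ → [R]⟨R⟩φ is axiom B; it is valid on a frame exactly when R is symmetric. R is symmetric, so valid.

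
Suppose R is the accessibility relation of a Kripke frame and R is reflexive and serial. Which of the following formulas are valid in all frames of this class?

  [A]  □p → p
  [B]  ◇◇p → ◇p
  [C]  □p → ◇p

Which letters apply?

A, C

(A) axiom T: valid iff R is reflexive. Every such R is reflexive — valid.
(B) ◇◇p → ◇p (the dual of axiom 4) characterises the transitive frames. Such an R need not be transitive — not valid.
(C) □p → ◇p (axiom D) characterises the serial frames. Every such R is serial — valid.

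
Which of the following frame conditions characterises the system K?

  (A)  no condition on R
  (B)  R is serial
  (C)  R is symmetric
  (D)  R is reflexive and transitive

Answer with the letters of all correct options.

A

(A) K is sound and complete for exactly this class.
(B) this class determines D, not K.
(C) this class determines KB, not K.
(D) this class determines S4, not K.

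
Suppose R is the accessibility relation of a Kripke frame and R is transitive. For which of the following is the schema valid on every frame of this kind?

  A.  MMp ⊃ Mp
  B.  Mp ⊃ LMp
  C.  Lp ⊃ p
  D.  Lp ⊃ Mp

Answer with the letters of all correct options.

(A) MMp ⊃ Mp (the dual of axiom 4) characterises the transitive frames. Every such R is transitive — valid.
(B) axiom 5: valid iff R is euclidean. Such an R need not be euclidean — not valid.
(C) Lp ⊃ p is axiom T; it is valid on a frame exactly when R is reflexive. Such an R need not be reflexive, so not valid.
(D) axiom D: valid iff R is serial. Such an R need not be serial — not valid.

A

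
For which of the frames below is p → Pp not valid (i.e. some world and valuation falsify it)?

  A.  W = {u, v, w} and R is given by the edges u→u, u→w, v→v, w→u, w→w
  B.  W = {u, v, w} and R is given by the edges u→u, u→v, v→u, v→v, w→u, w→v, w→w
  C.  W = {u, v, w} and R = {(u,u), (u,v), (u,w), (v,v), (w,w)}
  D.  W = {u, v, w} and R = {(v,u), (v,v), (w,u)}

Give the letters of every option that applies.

D

The schema p → Pp is the dual of axiom T; it is valid on a frame iff R is reflexive.
(A) R is reflexive (each world relates to itself), so the schema is valid here.
(B) R is reflexive (each world relates to itself), so the schema is valid here.
(C) R is reflexive (each world relates to itself), so the schema is valid here.
(D) R is not reflexive (not u R u), so the schema fails here.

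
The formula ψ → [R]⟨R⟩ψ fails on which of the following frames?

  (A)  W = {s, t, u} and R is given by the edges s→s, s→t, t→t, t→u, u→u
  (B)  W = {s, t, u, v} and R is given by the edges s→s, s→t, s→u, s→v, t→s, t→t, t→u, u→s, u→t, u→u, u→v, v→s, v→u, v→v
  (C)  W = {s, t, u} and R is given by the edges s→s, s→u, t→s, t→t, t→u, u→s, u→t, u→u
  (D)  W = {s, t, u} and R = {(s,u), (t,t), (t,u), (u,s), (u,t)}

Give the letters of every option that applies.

A, C

The schema ψ → [R]⟨R⟩ψ is axiom B; it is valid on a frame iff R is symmetric.
(A) R is not symmetric (s R t but not t R s), so the schema fails here.
(B) R is symmetric (every R-edge is matched by its reverse), so the schema is valid here.
(C) R is not symmetric (t R s but not s R t), so the schema fails here.
(D) R is symmetric (every R-edge is matched by its reverse), so the schema is valid here.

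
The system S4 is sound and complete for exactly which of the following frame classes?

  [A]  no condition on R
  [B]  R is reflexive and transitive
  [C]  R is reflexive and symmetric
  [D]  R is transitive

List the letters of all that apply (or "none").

(A) this class determines K, not S4.
(B) S4 is sound and complete for exactly this class.
(C) this class determines B (= KTB), not S4.
(D) this class determines K4, not S4.

B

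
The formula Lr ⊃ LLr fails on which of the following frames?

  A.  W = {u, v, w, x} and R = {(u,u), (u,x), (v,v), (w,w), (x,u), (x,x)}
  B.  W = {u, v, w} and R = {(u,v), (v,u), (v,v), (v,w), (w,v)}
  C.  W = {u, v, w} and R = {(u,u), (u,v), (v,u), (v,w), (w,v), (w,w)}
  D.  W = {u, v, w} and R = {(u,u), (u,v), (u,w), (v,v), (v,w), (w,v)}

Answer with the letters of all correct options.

B, C, D

The schema Lr ⊃ LLr is axiom 4; it is valid on a frame iff R is transitive.
(A) R is transitive (R is closed under composition), so the schema is valid here.
(B) R is not transitive (u R v and v R u but not u R u), so the schema fails here.
(C) R is not transitive (u R v and v R w but not u R w), so the schema fails here.
(D) R is not transitive (w R v and v R w but not w R w), so the schema fails here.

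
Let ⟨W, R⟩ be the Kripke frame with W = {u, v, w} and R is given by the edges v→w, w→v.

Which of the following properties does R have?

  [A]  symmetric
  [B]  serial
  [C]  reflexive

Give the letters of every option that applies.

A

(A) symmetric: every R-edge is matched by its reverse.
(B) not serial: u has no R-successor.
(C) not reflexive: not u R u.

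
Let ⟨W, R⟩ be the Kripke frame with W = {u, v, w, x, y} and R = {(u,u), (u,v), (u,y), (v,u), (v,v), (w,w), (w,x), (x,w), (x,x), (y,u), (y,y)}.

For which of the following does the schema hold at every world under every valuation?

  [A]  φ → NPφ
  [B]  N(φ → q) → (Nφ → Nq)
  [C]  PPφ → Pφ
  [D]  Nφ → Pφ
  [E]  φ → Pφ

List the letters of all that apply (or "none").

A, B, D, E

R is reflexive: each world relates to itself.
R is symmetric: every R-edge is matched by its reverse.
R is not transitive: v R u and u R y but not v R y.
R is serial: every world has an R-successor.
(A) φ → NPφ (axiom B) characterises the symmetric frames. R is symmetric — valid.
(B) N(φ → q) → (Nφ → Nq) is the K axiom; it holds on all frames — valid.
(C) PPφ → Pφ is the dual of axiom 4; it is valid on a frame exactly when R is transitive. R is not transitive, so not valid.
(D) Nφ → Pφ (axiom D) characterises the serial frames. R is serial — valid.
(E) φ → Pφ is the dual of axiom T, which corresponds to reflexivity. R is reflexive — valid.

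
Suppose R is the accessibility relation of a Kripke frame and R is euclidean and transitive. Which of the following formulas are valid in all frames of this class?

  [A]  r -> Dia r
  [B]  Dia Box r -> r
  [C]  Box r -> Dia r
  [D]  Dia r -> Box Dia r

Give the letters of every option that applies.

(A) the dual of axiom T: valid iff R is reflexive. Such an R need not be reflexive — not valid.
(B) Dia Box r -> r (the dual of axiom B) characterises the symmetric frames. Such an R need not be symmetric — not valid.
(C) Box r -> Dia r (axiom D) characterises the serial frames. Such an R need not be serial — not valid.
(D) Dia r -> Box Dia r is axiom 5; it is valid on a frame exactly when R is euclidean. Every such R is euclidean, so valid.

D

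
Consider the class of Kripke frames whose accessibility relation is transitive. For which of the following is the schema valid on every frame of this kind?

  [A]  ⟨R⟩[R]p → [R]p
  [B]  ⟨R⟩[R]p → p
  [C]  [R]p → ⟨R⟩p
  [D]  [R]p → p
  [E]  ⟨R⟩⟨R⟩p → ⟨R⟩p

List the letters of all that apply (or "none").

E

(A) ⟨R⟩[R]p → [R]p (the dual of axiom 5) characterises the euclidean frames. Such an R need not be euclidean — not valid.
(B) ⟨R⟩[R]p → p (the dual of axiom B) characterises the symmetric frames. Such an R need not be symmetric — not valid.
(C) axiom D: valid iff R is serial. Such an R need not be serial — not valid.
(D) [R]p → p is axiom T; it is valid on a frame exactly when R is reflexive. Such an R need not be reflexive, so not valid.
(E) the dual of axiom 4: valid iff R is transitive. Every such R is transitive — valid.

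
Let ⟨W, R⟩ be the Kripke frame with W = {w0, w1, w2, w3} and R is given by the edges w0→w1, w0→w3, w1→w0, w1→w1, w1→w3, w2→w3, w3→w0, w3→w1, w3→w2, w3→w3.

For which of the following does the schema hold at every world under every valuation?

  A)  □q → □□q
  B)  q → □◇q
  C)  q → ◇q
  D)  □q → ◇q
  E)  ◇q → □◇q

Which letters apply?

R is not reflexive: not w0 R w0.
R is symmetric: every R-edge is matched by its reverse.
R is not transitive: w0 R w1 and w1 R w0 but not w0 R w0.
R is not euclidean: w3 R w0 and w3 R w2 but not w0 R w2.
R is serial: every world has an R-successor.
(A) □q → □□q is axiom 4; it is valid on a frame exactly when R is transitive. R is not transitive, so not valid.
(B) q → □◇q (axiom B) characterises the symmetric frames. R is symmetric — valid.
(C) q → ◇q is the dual of axiom T; it is valid on a frame exactly when R is reflexive. R is not reflexive, so not valid.
(D) □q → ◇q is axiom D, which corresponds to seriality. R is serial — valid.
(E) ◇q → □◇q is axiom 5, which corresponds to the euclidean property. R is not euclidean — not valid.

B, D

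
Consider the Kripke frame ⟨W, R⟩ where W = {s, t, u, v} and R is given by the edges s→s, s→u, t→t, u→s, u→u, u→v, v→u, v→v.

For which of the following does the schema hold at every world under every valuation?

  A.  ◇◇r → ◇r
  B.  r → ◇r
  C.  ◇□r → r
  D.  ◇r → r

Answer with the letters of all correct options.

B, C

R is reflexive: each world relates to itself.
R is symmetric: every R-edge is matched by its reverse.
R is not transitive: s R u and u R v but not s R v.
R is not a subset of the identity: s R u with s ≠ u.
(A) the dual of axiom 4: valid iff R is transitive. R is not transitive — not valid.
(B) r → ◇r (the dual of axiom T) characterises the reflexive frames. R is reflexive — valid.
(C) the dual of axiom B: valid iff R is symmetric. R is symmetric — valid.
(D) ◇r → r is the converse of T; it holds exactly when R ⊆ identity. Here R ⊄ identity — not valid.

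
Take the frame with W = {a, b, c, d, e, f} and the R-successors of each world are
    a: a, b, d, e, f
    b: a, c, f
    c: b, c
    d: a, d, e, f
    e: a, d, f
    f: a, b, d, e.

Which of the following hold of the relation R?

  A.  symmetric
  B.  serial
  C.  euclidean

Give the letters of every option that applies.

A, B

(A) symmetric: every R-edge is matched by its reverse.
(B) serial: every world has an R-successor.
(C) not euclidean: a R b and a R d but not b R d.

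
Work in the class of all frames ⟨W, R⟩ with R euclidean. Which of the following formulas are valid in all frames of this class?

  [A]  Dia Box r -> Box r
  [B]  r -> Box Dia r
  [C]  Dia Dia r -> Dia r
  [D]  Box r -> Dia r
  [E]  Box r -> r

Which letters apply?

A

(A) Dia Box r -> Box r (the dual of axiom 5) characterises the euclidean frames. Every such R is euclidean — valid.
(B) r -> Box Dia r (axiom B) characterises the symmetric frames. Such an R need not be symmetric — not valid.
(C) Dia Dia r -> Dia r is the dual of axiom 4, which corresponds to transitivity. Such an R need not be transitive — not valid.
(D) Box r -> Dia r is axiom D; it is valid on a frame exactly when R is serial. Such an R need not be serial, so not valid.
(E) Box r -> r is axiom T, which corresponds to reflexivity. Such an R need not be reflexive — not valid.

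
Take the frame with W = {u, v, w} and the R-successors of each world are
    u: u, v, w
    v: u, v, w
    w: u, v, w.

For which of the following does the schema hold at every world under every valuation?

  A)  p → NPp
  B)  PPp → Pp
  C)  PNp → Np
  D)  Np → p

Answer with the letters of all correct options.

R is reflexive: each world relates to itself.
R is symmetric: every R-edge is matched by its reverse.
R is transitive: R is closed under composition.
R is euclidean: any two R-successors of the same world are R-related.
(A) p → NPp (axiom B) characterises the symmetric frames. R is symmetric — valid.
(B) PPp → Pp is the dual of axiom 4; it is valid on a frame exactly when R is transitive. R is transitive, so valid.
(C) PNp → Np is the dual of axiom 5, which corresponds to the euclidean property. R is euclidean — valid.
(D) axiom T: valid iff R is reflexive. R is reflexive — valid.

A, B, C, D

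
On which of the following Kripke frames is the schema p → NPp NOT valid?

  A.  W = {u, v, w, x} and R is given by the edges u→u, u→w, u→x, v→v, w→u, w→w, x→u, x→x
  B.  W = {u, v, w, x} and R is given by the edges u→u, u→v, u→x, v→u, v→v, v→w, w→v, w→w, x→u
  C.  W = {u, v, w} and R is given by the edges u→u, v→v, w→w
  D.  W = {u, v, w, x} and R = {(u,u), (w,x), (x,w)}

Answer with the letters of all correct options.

The schema p → NPp is axiom B; it is valid on a frame iff R is symmetric.
(A) R is symmetric (every R-edge is matched by its reverse), so the schema is valid here.
(B) R is symmetric (every R-edge is matched by its reverse), so the schema is valid here.
(C) R is symmetric (every R-edge is matched by its reverse), so the schema is valid here.
(D) R is symmetric (every R-edge is matched by its reverse), so the schema is valid here.

none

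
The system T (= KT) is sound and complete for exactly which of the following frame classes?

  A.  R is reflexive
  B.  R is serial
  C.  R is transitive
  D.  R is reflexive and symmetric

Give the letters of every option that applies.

A

(A) T (= KT) is sound and complete for exactly this class.
(B) this class determines D, not T (= KT).
(C) this class determines K4, not T (= KT).
(D) this class determines B (= KTB), not T (= KT).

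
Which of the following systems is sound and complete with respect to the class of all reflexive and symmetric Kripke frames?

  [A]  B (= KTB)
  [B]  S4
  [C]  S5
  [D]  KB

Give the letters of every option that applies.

(A) B (= KTB) is determined by exactly this class.
(B) S4 is determined by the class of reflexive and transitive frames.
(C) S5 is determined by the class of reflexive, symmetric, and transitive frames.
(D) KB is determined by the class of symmetric frames.

A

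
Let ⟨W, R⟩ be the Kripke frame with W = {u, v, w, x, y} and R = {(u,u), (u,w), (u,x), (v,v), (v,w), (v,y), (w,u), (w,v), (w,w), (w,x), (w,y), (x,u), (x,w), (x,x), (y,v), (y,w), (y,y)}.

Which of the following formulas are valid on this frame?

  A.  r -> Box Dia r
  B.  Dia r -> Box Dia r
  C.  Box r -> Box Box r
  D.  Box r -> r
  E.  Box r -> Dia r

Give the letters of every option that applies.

A, D, E

R is reflexive: each world relates to itself.
R is symmetric: every R-edge is matched by its reverse.
R is not transitive: u R w and w R v but not u R v.
R is not euclidean: w R u and w R v but not u R v.
R is serial: every world has an R-successor.
(A) r -> Box Dia r is axiom B; it is valid on a frame exactly when R is symmetric. R is symmetric, so valid.
(B) Dia r -> Box Dia r is axiom 5; it is valid on a frame exactly when R is euclidean. R is not euclidean, so not valid.
(C) Box r -> Box Box r is axiom 4, which corresponds to transitivity. R is not transitive — not valid.
(D) axiom T: valid iff R is reflexive. R is reflexive — valid.
(E) Box r -> Dia r is axiom D; it is valid on a frame exactly when R is serial. R is serial, so valid.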